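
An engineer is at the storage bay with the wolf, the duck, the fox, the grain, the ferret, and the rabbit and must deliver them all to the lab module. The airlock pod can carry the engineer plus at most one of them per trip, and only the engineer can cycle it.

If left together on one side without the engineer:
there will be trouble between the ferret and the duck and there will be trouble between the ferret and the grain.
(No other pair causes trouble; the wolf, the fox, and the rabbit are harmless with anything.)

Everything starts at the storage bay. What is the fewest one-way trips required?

Counting alone: the engineer can take at most 1 across per trip to the lab module, so moving all 6 needs at least 6 loaded trips out, with a return between consecutive ones — at least 11 crossings.
The safety rule pushes this higher. Following every safe sequence of crossings, the most of the 6 that can be at the lab module as the airlock pod arrives there on crossing 11 is 5 — never all 6.
So no plan with fewer than 13 crossings exists, and this one achieves 13:
1. Engineer goes to the lab module with the ferret.
2. Engineer goes back to the storage bay alone.
3. Engineer goes to the lab module with the wolf.
4. Engineer goes back to the storage bay alone.
5. Engineer goes to the lab module with the duck.
6. Engineer goes back to the storage bay with the ferret.
7. Engineer goes to the lab module with the grain.
8. Engineer goes back to the storage bay alone.
9. Engineer goes to the lab module with the fox.
10. Engineer goes back to the storage bay alone.
11. Engineer goes to the lab module with the rabbit.
12. Engineer goes back to the storage bay alone.
13. Engineer goes to the lab module with the ferret.

13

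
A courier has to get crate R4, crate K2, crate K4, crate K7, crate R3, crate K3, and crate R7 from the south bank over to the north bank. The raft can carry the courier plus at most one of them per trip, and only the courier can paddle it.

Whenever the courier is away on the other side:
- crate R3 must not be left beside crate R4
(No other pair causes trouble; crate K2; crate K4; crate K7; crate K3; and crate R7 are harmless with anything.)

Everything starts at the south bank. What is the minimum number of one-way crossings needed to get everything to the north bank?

Counting alone: the courier can take at most 1 across per trip to the north bank, so moving all 7 needs at least 7 loaded trips out, with a return between consecutive ones — at least 13 crossings.
The plan below uses exactly 13 crossings, so it is optimal:
1. Courier goes to the north bank with crate R4.
2. Courier goes back to the south bank alone.
3. Courier goes to the north bank with crate K2.
4. Courier goes back to the south bank alone.
5. Courier goes to the north bank with crate K4.
6. Courier goes back to the south bank alone.
7. Courier goes to the north bank with crate K7.
8. Courier goes back to the south bank alone.
9. Courier goes to the north bank with crate K3.
10. Courier goes back to the south bank alone.
11. Courier goes to the north bank with crate R7.
12. Courier goes back to the south bank alone.
13. Courier goes to the north bank with crate R3.

13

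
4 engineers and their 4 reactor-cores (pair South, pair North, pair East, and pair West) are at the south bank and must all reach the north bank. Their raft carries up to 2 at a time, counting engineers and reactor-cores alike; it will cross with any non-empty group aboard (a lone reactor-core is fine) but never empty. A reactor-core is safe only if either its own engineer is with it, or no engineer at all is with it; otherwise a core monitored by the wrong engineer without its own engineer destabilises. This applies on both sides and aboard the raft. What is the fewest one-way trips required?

impossible

Following every safe sequence of crossings from the start, the most of the 8 that can be at the north bank as the raft arrives there on crossings 1, 3, 5 is 2, 3, 4 respectively; the best ever achieved is 4 of 8.
From crossing 7 on, no configuration arises that was not already reachable earlier: only 44 distinct safe configurations (who is on which side, and where the raft is) can ever be reached, none of them has everyone across, and every continuation just revisits them. So no valid plan exists.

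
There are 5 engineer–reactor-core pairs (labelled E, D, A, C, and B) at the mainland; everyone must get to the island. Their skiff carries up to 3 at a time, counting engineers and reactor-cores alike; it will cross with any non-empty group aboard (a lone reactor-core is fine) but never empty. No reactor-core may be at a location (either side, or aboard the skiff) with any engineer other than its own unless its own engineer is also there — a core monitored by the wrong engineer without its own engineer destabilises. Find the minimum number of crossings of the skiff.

11

Counting alone: each trip to the island takes at most 3 across and each return brings at least 1 back, so after t trips out (and t−1 returns) at most 3t − (t−1) of the 10 are across; that first reaches 10 at t = 5, so at least 9 crossings are needed.
The safety rule pushes this higher. Following every safe sequence of crossings, the most of the 10 that can be at the island as the skiff arrives there on crossing 9 is 9 — never all 10.
So no plan with fewer than 11 crossings exists, and this one achieves 11:
1. engineer E and reactor-core E cross → the island.
2. engineer E crosses ← the mainland.
3. reactor-core A, reactor-core C, and reactor-core D cross → the island.
4. reactor-core E crosses ← the mainland.
5. engineer A, engineer C, and engineer D cross → the island.
6. engineer D and reactor-core D cross ← the mainland.
7. engineer B, engineer D, and engineer E cross → the island.
8. reactor-core A crosses ← the mainland.
9. reactor-core D and reactor-core E cross → the island.
10. reactor-core E crosses ← the mainland.
11. reactor-core A, reactor-core B, and reactor-core E cross → the island.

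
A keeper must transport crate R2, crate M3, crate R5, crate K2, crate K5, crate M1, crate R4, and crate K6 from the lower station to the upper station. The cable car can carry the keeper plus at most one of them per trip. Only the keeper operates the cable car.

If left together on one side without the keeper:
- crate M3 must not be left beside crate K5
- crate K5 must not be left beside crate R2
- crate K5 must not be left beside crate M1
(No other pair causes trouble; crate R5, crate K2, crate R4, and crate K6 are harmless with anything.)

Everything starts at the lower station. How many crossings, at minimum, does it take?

Following every safe sequence of crossings from the start, the most of the 8 that can be at the upper station as the cable car arrives there on crossings 1, 3, 5, 7, 9, 11 is 1, 2, 3, 4, 5, 6 respectively; the best ever achieved is 6 of 8.
From crossing 13 on, no configuration arises that was not already reachable earlier: only 144 distinct safe configurations (who is on which side, and where the cable car is) can ever be reached, none of them has everyone across, and every continuation just revisits them. So no valid plan exists.

impossible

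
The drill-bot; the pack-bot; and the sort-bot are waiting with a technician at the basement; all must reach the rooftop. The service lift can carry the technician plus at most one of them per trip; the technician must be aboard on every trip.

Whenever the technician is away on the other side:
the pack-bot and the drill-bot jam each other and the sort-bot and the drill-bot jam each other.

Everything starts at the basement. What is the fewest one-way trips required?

Counting alone: the technician can take at most 1 across per trip to the rooftop, so moving all 3 needs at least 3 loaded trips out, with a return between consecutive ones — at least 5 crossings.
The safety rule pushes this higher. Following every safe sequence of crossings, the most of the 3 that can be at the rooftop as the service lift arrives there on crossing 5 is 2 — never all 3.
So no plan with fewer than 7 crossings exists, and this one achieves 7:
1. Technician goes to the rooftop with the drill-bot.  [the basement: the pack-bot, the sort-bot | the rooftop: the drill-bot]
2. Technician goes back to the basement alone.  [the basement: the pack-bot, the sort-bot | the rooftop: the drill-bot]
3. Technician goes to the rooftop with the pack-bot.  [the basement: the sort-bot | the rooftop: the drill-bot, the pack-bot]
4. Technician goes back to the basement with the drill-bot.  [the basement: the drill-bot, the sort-bot | the rooftop: the pack-bot]
5. Technician goes to the rooftop with the sort-bot.  [the basement: the drill-bot | the rooftop: the pack-bot, the sort-bot]
6. Technician goes back to the basement alone.  [the basement: the drill-bot | the rooftop: the pack-bot, the sort-bot]
7. Technician goes to the rooftop with the drill-bot.  [the basement: — | the rooftop: the drill-bot, the pack-bot, the sort-bot]

7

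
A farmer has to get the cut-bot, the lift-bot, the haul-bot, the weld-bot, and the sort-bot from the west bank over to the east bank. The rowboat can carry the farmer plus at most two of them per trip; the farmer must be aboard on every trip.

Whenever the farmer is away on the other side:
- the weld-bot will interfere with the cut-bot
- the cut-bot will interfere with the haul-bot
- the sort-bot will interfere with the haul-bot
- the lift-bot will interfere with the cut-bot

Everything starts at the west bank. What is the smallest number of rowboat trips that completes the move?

5

Counting alone: the farmer can take at most 2 across per trip to the east bank, so moving all 5 needs at least 3 loaded trips out, with a return between consecutive ones — at least 5 crossings.
The plan below uses exactly 5 crossings, so it is optimal:
1. Farmer goes to the east bank with the cut-bot and the haul-bot.  [the west bank: the lift-bot, the sort-bot, the weld-bot | the east bank: the cut-bot, the haul-bot]
2. Farmer goes back to the west bank with the cut-bot.  [the west bank: the cut-bot, the lift-bot, the sort-bot, the weld-bot | the east bank: the haul-bot]
3. Farmer goes to the east bank with the lift-bot and the weld-bot.  [the west bank: the cut-bot, the sort-bot | the east bank: the haul-bot, the lift-bot, the weld-bot]
4. Farmer goes back to the west bank alone.  [the west bank: the cut-bot, the sort-bot | the east bank: the haul-bot, the lift-bot, the weld-bot]
5. Farmer goes to the east bank with the cut-bot and the sort-bot.  [the west bank: — | the east bank: the cut-bot, the haul-bot, the lift-bot, the sort-bot, the weld-bot]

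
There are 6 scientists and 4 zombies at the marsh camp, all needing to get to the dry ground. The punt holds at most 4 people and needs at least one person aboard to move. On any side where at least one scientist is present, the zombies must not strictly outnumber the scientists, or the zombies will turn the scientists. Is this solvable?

Yes

1. 4 zombies → the dry ground.  (the marsh camp: 6S 0Z; the dry ground: 0S 4Z)
2. 1 zombie ← the marsh camp.  (the marsh camp: 6S 1Z; the dry ground: 0S 3Z)
3. 4 scientists → the dry ground.  (the marsh camp: 2S 1Z; the dry ground: 4S 3Z)
4. 1 zombie ← the marsh camp.  (the marsh camp: 2S 2Z; the dry ground: 4S 2Z)
5. 2 scientists and 2 zombies → the dry ground.  (the marsh camp: 0S 0Z; the dry ground: 6S 4Z)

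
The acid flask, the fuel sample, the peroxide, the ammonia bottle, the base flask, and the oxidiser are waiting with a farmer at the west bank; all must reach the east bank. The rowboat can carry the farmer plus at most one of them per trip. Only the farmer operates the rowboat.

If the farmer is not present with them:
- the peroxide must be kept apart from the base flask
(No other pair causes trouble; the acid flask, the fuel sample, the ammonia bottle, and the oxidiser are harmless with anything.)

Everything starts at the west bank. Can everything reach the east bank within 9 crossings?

Counting alone: the farmer can take at most 1 across per trip to the east bank, so moving all 6 needs at least 6 loaded trips out, with a return between consecutive ones — at least 11 crossings.
Since 9 < 11, 9 crossings cannot be enough. (The shortest complete plan in fact takes 11:)
1. Farmer goes to the east bank with the peroxide.
2. Farmer goes back to the west bank alone.
3. Farmer goes to the east bank with the acid flask.
4. Farmer goes back to the west bank alone.
5. Farmer goes to the east bank with the fuel sample.
6. Farmer goes back to the west bank alone.
7. Farmer goes to the east bank with the ammonia bottle.
8. Farmer goes back to the west bank alone.
9. Farmer goes to the east bank with the oxidiser.
10. Farmer goes back to the west bank alone.
11. Farmer goes to the east bank with the base flask.

No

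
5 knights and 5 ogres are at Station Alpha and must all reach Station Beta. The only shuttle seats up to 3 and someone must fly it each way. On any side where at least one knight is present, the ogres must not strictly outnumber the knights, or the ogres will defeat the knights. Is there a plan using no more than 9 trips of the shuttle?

Counting alone: each trip to Station Beta takes at most 3 across and each return brings at least 1 back, so after t trips out (and t−1 returns) at most 3t − (t−1) of the 10 are across; that first reaches 10 at t = 5, so at least 9 crossings are needed.
The safety rule pushes this higher. Following every safe sequence of crossings, the most of the 10 that can be at Station Beta as the shuttle arrives there on crossing 9 is 9 — never all 10.
So the move cannot be finished within 9 crossings. (The shortest complete plan takes 11:)
1. 2 ogres → Station Beta.  (Station Alpha: 5K 3O; Station Beta: 0K 2O)
2. 1 ogre ← Station Alpha.  (Station Alpha: 5K 4O; Station Beta: 0K 1O)
3. 3 ogres → Station Beta.  (Station Alpha: 5K 1O; Station Beta: 0K 4O)
4. 1 ogre ← Station Alpha.  (Station Alpha: 5K 2O; Station Beta: 0K 3O)
5. 3 knights → Station Beta.  (Station Alpha: 2K 2O; Station Beta: 3K 3O)
6. 1 knight and 1 ogre ← Station Alpha.  (Station Alpha: 3K 3O; Station Beta: 2K 2O)
7. 3 knights → Station Beta.  (Station Alpha: 0K 3O; Station Beta: 5K 2O)
8. 1 ogre ← Station Alpha.  (Station Alpha: 0K 4O; Station Beta: 5K 1O)
9. 2 ogres → Station Beta.  (Station Alpha: 0K 2O; Station Beta: 5K 3O)
10. 1 ogre ← Station Alpha.  (Station Alpha: 0K 3O; Station Beta: 5K 2O)
11. 3 ogres → Station Beta.  (Station Alpha: 0K 0O; Station Beta: 5K 5O)

No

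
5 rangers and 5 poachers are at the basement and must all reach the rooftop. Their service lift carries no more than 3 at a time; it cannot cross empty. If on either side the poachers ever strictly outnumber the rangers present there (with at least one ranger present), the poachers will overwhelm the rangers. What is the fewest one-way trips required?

Counting alone: each trip to the rooftop takes at most 3 across and each return brings at least 1 back, so after t trips out (and t−1 returns) at most 3t − (t−1) of the 10 are across; that first reaches 10 at t = 5, so at least 9 crossings are needed.
The safety rule pushes this higher. Following every safe sequence of crossings, the most of the 10 that can be at the rooftop as the service lift arrives there on crossing 9 is 9 — never all 10.
So no plan with fewer than 11 crossings exists, and this one achieves 11:
1. 2 poachers → the rooftop.  (the basement: 5R 3P; the rooftop: 0R 2P)
2. 1 poacher ← the basement.  (the basement: 5R 4P; the rooftop: 0R 1P)
3. 3 poachers → the rooftop.  (the basement: 5R 1P; the rooftop: 0R 4P)
4. 1 poacher ← the basement.  (the basement: 5R 2P; the rooftop: 0R 3P)
5. 3 rangers → the rooftop.  (the basement: 2R 2P; the rooftop: 3R 3P)
6. 1 ranger and 1 poacher ← the basement.  (the basement: 3R 3P; the rooftop: 2R 2P)
7. 3 rangers → the rooftop.  (the basement: 0R 3P; the rooftop: 5R 2P)
8. 1 poacher ← the basement.  (the basement: 0R 4P; the rooftop: 5R 1P)
9. 2 poachers → the rooftop.  (the basement: 0R 2P; the rooftop: 5R 3P)
10. 1 poacher ← the basement.  (the basement: 0R 3P; the rooftop: 5R 2P)
11. 3 poachers → the rooftop.  (the basement: 0R 0P; the rooftop: 5R 5P)

11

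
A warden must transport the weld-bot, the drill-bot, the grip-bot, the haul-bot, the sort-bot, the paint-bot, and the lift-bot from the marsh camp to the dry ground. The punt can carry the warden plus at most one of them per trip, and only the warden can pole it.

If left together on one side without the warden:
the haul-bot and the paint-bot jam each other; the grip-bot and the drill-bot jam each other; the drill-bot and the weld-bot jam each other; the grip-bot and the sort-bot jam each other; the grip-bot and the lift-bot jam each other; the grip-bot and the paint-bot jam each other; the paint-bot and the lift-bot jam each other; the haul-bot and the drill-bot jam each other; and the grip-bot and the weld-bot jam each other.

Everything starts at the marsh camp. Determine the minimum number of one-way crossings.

Whatever the first load, the items left behind include a forbidden pair without the warden. No opening move is safe, so no plan exists.

impossible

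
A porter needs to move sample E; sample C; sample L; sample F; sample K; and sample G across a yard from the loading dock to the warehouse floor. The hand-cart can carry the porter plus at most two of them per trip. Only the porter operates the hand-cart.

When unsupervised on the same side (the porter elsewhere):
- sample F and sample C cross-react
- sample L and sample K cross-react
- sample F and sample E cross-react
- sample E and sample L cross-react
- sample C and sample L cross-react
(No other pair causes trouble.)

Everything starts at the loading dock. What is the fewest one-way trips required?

Counting alone: the porter can take at most 2 across per trip to the warehouse floor, so moving all 6 needs at least 3 loaded trips out, with a return between consecutive ones — at least 5 crossings.
The safety rule pushes this higher. Following every safe sequence of crossings, the most of the 6 that can be at the warehouse floor as the hand-cart arrives there on crossing 5 is 5 — never all 6.
So no plan with fewer than 7 crossings exists, and this one achieves 7:
1. Porter goes to the warehouse floor with sample F and sample L.  [the loading dock: sample C, sample E, sample G, sample K | the warehouse floor: sample F, sample L]
2. Porter goes back to the loading dock alone.  [the loading dock: sample C, sample E, sample G, sample K | the warehouse floor: sample F, sample L]
3. Porter goes to the warehouse floor with sample C and sample E.  [the loading dock: sample G, sample K | the warehouse floor: sample C, sample E, sample F, sample L]
4. Porter goes back to the loading dock with sample F and sample L.  [the loading dock: sample F, sample G, sample K, sample L | the warehouse floor: sample C, sample E]
5. Porter goes to the warehouse floor with sample G and sample K.  [the loading dock: sample F, sample L | the warehouse floor: sample C, sample E, sample G, sample K]
6. Porter goes back to the loading dock alone.  [the loading dock: sample F, sample L | the warehouse floor: sample C, sample E, sample G, sample K]
7. Porter goes to the warehouse floor with sample F and sample L.  [the loading dock: — | the warehouse floor: sample C, sample E, sample F, sample G, sample K, sample L]

7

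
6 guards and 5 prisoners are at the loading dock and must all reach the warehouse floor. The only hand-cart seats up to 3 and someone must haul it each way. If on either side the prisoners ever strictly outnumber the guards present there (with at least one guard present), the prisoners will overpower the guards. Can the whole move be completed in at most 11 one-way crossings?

Yes

Yes — this plan uses 9 crossings (≤ 11):
1. 3 prisoners → the warehouse floor.  (the loading dock: 6G 2P; the warehouse floor: 0G 3P)
2. 1 prisoner ← the loading dock.  (the loading dock: 6G 3P; the warehouse floor: 0G 2P)
3. 3 guards → the warehouse floor.  (the loading dock: 3G 3P; the warehouse floor: 3G 2P)
4. 1 guard ← the loading dock.  (the loading dock: 4G 3P; the warehouse floor: 2G 2P)
5. 2 guards and 1 prisoner → the warehouse floor.  (the loading dock: 2G 2P; the warehouse floor: 4G 3P)
6. 1 guard ← the loading dock.  (the loading dock: 3G 2P; the warehouse floor: 3G 3P)
7. 2 guards and 1 prisoner → the warehouse floor.  (the loading dock: 1G 1P; the warehouse floor: 5G 4P)
8. 1 guard ← the loading dock.  (the loading dock: 2G 1P; the warehouse floor: 4G 4P)
9. 2 guards and 1 prisoner → the warehouse floor.  (the loading dock: 0G 0P; the warehouse floor: 6G 5P)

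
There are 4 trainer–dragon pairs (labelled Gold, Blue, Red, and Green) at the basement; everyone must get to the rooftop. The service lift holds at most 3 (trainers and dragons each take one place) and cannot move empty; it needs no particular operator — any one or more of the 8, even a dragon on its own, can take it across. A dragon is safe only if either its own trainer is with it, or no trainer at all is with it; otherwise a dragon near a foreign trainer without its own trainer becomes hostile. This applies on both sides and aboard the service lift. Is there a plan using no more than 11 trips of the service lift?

Yes — this plan uses 9 crossings (≤ 11):
1. dragon Gold and trainer Gold cross → the rooftop.
2. trainer Gold crosses ← the basement.
3. dragon Blue, trainer Blue, and trainer Gold cross → the rooftop.
4. dragon Gold and trainer Gold cross ← the basement.
5. trainer Gold, trainer Green, and trainer Red cross → the rooftop.
6. dragon Blue crosses ← the basement.
7. dragon Blue and dragon Gold cross → the rooftop.
8. dragon Gold crosses ← the basement.
9. dragon Gold, dragon Green, and dragon Red cross → the rooftop.

Yes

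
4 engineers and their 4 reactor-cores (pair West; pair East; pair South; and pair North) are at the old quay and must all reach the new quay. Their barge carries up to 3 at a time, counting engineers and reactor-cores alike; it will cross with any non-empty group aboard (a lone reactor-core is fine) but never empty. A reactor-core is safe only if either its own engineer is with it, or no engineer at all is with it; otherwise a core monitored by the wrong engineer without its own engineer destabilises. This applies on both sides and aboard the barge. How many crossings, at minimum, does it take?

9

Counting alone: each trip to the new quay takes at most 3 across and each return brings at least 1 back, so after t trips out (and t−1 returns) at most 3t − (t−1) of the 8 are across; that first reaches 8 at t = 4, so at least 7 crossings are needed.
The safety rule pushes this higher. Following every safe sequence of crossings, the most of the 8 that can be at the new quay as the barge arrives there on crossing 7 is 7 — never all 8.
So no plan with fewer than 9 crossings exists, and this one achieves 9:
1. engineer West and reactor-core West cross → the new quay.
2. engineer West crosses ← the old quay.
3. engineer East, engineer West, and reactor-core East cross → the new quay.
4. engineer West and reactor-core West cross ← the old quay.
5. engineer North, engineer South, and engineer West cross → the new quay.
6. reactor-core East crosses ← the old quay.
7. reactor-core East and reactor-core West cross → the new quay.
8. reactor-core West crosses ← the old quay.
9. reactor-core North, reactor-core South, and reactor-core West cross → the new quay.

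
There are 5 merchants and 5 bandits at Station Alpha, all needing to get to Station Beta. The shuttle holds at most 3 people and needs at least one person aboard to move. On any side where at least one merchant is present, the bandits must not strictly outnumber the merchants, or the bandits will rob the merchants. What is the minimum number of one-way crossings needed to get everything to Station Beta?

11

Counting alone: each trip to Station Beta takes at most 3 across and each return brings at least 1 back, so after t trips out (and t−1 returns) at most 3t − (t−1) of the 10 are across; that first reaches 10 at t = 5, so at least 9 crossings are needed.
The safety rule pushes this higher. Following every safe sequence of crossings, the most of the 10 that can be at Station Beta as the shuttle arrives there on crossing 9 is 9 — never all 10.
So no plan with fewer than 11 crossings exists, and this one achieves 11:
1. 2 bandits → Station Beta.  (Station Alpha: 5M 3B; Station Beta: 0M 2B)
2. 1 bandit ← Station Alpha.  (Station Alpha: 5M 4B; Station Beta: 0M 1B)
3. 3 bandits → Station Beta.  (Station Alpha: 5M 1B; Station Beta: 0M 4B)
4. 1 bandit ← Station Alpha.  (Station Alpha: 5M 2B; Station Beta: 0M 3B)
5. 3 merchants → Station Beta.  (Station Alpha: 2M 2B; Station Beta: 3M 3B)
6. 1 merchant and 1 bandit ← Station Alpha.  (Station Alpha: 3M 3B; Station Beta: 2M 2B)
7. 3 merchants → Station Beta.  (Station Alpha: 0M 3B; Station Beta: 5M 2B)
8. 1 bandit ← Station Alpha.  (Station Alpha: 0M 4B; Station Beta: 5M 1B)
9. 2 bandits → Station Beta.  (Station Alpha: 0M 2B; Station Beta: 5M 3B)
10. 1 bandit ← Station Alpha.  (Station Alpha: 0M 3B; Station Beta: 5M 2B)
11. 3 bandits → Station Beta.  (Station Alpha: 0M 0B; Station Beta: 5M 5B)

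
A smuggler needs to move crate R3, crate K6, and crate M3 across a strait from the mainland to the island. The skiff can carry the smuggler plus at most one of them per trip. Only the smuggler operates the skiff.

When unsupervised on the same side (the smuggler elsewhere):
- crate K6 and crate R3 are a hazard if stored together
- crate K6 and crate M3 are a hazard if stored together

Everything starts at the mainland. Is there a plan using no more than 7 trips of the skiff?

Yes

Yes — this plan uses 7 crossings (≤ 7):
1. Smuggler goes to the island with crate K6.  [the mainland: crate M3, crate R3 | the island: crate K6]
2. Smuggler goes back to the mainland alone.  [the mainland: crate M3, crate R3 | the island: crate K6]
3. Smuggler goes to the island with crate R3.  [the mainland: crate M3 | the island: crate K6, crate R3]
4. Smuggler goes back to the mainland with crate K6.  [the mainland: crate K6, crate M3 | the island: crate R3]
5. Smuggler goes to the island with crate M3.  [the mainland: crate K6 | the island: crate M3, crate R3]
6. Smuggler goes back to the mainland alone.  [the mainland: crate K6 | the island: crate M3, crate R3]
7. Smuggler goes to the island with crate K6.  [the mainland: — | the island: crate K6, crate M3, crate R3]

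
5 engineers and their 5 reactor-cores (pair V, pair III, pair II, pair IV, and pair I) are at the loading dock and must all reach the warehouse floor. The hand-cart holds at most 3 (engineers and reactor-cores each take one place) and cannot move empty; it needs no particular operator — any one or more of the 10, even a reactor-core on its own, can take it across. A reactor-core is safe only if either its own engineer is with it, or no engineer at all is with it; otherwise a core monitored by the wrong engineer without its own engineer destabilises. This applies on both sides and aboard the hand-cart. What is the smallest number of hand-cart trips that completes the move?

Counting alone: each trip to the warehouse floor takes at most 3 across and each return brings at least 1 back, so after t trips out (and t−1 returns) at most 3t − (t−1) of the 10 are across; that first reaches 10 at t = 5, so at least 9 crossings are needed.
The safety rule pushes this higher. Following every safe sequence of crossings, the most of the 10 that can be at the warehouse floor as the hand-cart arrives there on crossing 9 is 9 — never all 10.
So no plan with fewer than 11 crossings exists, and this one achieves 11:
1. engineer V and reactor-core V cross → the warehouse floor.
2. engineer V crosses ← the loading dock.
3. reactor-core II, reactor-core III, and reactor-core IV cross → the warehouse floor.
4. reactor-core V crosses ← the loading dock.
5. engineer II, engineer III, and engineer IV cross → the warehouse floor.
6. engineer III and reactor-core III cross ← the loading dock.
7. engineer I, engineer III, and engineer V cross → the warehouse floor.
8. reactor-core II crosses ← the loading dock.
9. reactor-core III and reactor-core V cross → the warehouse floor.
10. reactor-core V crosses ← the loading dock.
11. reactor-core I, reactor-core II, and reactor-core V cross → the warehouse floor.

11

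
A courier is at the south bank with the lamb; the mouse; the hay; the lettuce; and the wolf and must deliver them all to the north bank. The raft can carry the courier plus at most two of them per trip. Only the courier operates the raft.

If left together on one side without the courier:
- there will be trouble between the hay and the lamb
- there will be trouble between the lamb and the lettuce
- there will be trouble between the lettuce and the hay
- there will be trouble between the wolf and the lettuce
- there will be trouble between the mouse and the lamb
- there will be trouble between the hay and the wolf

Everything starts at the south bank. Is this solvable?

No

Whatever the first load, the items left behind include a forbidden pair without the courier. No opening move is safe, so no plan exists.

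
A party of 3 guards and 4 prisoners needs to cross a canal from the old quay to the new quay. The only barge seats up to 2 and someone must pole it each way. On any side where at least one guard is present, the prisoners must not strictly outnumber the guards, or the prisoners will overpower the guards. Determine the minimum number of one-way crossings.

The prisoners already outnumber the guards at the old quay before anyone moves, so the starting position itself is disallowed.

impossible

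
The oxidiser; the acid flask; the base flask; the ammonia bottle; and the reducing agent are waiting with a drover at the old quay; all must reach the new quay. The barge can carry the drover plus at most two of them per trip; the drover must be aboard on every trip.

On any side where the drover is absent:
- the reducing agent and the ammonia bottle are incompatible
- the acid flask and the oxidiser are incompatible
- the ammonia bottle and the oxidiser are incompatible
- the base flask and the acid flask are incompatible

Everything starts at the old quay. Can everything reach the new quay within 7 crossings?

Yes

Yes — this plan uses 7 crossings (≤ 7):
1. Drover goes to the new quay with the acid flask and the ammonia bottle.  [the old quay: the base flask, the oxidiser, the reducing agent | the new quay: the acid flask, the ammonia bottle]
2. Drover goes back to the old quay alone.  [the old quay: the base flask, the oxidiser, the reducing agent | the new quay: the acid flask, the ammonia bottle]
3. Drover goes to the new quay with the oxidiser.  [the old quay: the base flask, the reducing agent | the new quay: the acid flask, the ammonia bottle, the oxidiser]
4. Drover goes back to the old quay with the acid flask and the ammonia bottle.  [the old quay: the acid flask, the ammonia bottle, the base flask, the reducing agent | the new quay: the oxidiser]
5. Drover goes to the new quay with the base flask and the reducing agent.  [the old quay: the acid flask, the ammonia bottle | the new quay: the base flask, the oxidiser, the reducing agent]
6. Drover goes back to the old quay alone.  [the old quay: the acid flask, the ammonia bottle | the new quay: the base flask, the oxidiser, the reducing agent]
7. Drover goes to the new quay with the acid flask and the ammonia bottle.  [the old quay: — | the new quay: the acid flask, the ammonia bottle, the base flask, the oxidiser, the reducing agent]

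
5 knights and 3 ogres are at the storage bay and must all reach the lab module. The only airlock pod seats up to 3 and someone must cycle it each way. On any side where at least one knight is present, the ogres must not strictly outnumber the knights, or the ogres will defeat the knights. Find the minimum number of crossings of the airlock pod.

7

Counting alone: each trip to the lab module takes at most 3 across and each return brings at least 1 back, so after t trips out (and t−1 returns) at most 3t − (t−1) of the 8 are across; that first reaches 8 at t = 4, so at least 7 crossings are needed.
The plan below uses exactly 7 crossings, so it is optimal:
1. 2 ogres → the lab module.  (the storage bay: 5K 1O; the lab module: 0K 2O)
2. 1 ogre ← the storage bay.  (the storage bay: 5K 2O; the lab module: 0K 1O)
3. 2 knights and 1 ogre → the lab module.  (the storage bay: 3K 1O; the lab module: 2K 2O)
4. 1 ogre ← the storage bay.  (the storage bay: 3K 2O; the lab module: 2K 1O)
5. 1 knight and 2 ogres → the lab module.  (the storage bay: 2K 0O; the lab module: 3K 3O)
6. 1 ogre ← the storage bay.  (the storage bay: 2K 1O; the lab module: 3K 2O)
7. 2 knights and 1 ogre → the lab module.  (the storage bay: 0K 0O; the lab module: 5K 3O)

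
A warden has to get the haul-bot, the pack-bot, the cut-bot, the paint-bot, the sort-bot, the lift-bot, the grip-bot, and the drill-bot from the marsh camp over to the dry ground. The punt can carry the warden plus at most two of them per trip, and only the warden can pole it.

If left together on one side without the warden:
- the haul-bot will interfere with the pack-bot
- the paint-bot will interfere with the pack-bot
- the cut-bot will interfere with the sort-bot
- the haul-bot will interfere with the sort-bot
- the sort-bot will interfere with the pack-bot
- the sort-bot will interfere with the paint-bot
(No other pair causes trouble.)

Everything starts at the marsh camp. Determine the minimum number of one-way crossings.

Counting alone: the warden can take at most 2 across per trip to the dry ground, so moving all 8 needs at least 4 loaded trips out, with a return between consecutive ones — at least 7 crossings.
The safety rule pushes this higher. Following every safe sequence of crossings, the most of the 8 that can be at the dry ground as the punt arrives there on crossings 7, 9, 11 is 5, 6, 7 respectively — never all 8.
So no plan with fewer than 13 crossings exists, and this one achieves 13:
1. Warden goes to the dry ground with the pack-bot and the sort-bot.
2. Warden goes back to the marsh camp with the pack-bot.
3. Warden goes to the dry ground with the haul-bot and the paint-bot.
4. Warden goes back to the marsh camp with the sort-bot.
5. Warden goes to the dry ground with the cut-bot and the pack-bot.
6. Warden goes back to the marsh camp with the pack-bot.
7. Warden goes to the dry ground with the lift-bot and the pack-bot.
8. Warden goes back to the marsh camp with the pack-bot.
9. Warden goes to the dry ground with the grip-bot and the pack-bot.
10. Warden goes back to the marsh camp with the pack-bot.
11. Warden goes to the dry ground with the drill-bot and the pack-bot.
12. Warden goes back to the marsh camp with the pack-bot.
13. Warden goes to the dry ground with the pack-bot and the sort-bot.

13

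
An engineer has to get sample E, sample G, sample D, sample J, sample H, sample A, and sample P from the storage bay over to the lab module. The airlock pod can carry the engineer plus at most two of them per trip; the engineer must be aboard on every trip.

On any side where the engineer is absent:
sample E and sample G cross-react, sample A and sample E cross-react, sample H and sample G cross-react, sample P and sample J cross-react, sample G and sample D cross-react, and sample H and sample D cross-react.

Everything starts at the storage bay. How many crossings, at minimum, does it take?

impossible

Whatever the first load, the items left behind include a forbidden pair without the engineer. No opening move is safe, so no plan exists.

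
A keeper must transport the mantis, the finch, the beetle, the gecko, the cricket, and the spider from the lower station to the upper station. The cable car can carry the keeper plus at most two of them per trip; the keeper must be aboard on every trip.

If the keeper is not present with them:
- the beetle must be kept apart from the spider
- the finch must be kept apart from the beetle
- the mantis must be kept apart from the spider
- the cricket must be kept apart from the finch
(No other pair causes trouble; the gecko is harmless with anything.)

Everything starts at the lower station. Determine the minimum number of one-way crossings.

7

Counting alone: the keeper can take at most 2 across per trip to the upper station, so moving all 6 needs at least 3 loaded trips out, with a return between consecutive ones — at least 5 crossings.
The safety rule pushes this higher. Following every safe sequence of crossings, the most of the 6 that can be at the upper station as the cable car arrives there on crossing 5 is 5 — never all 6.
So no plan with fewer than 7 crossings exists, and this one achieves 7:
1. Keeper goes to the upper station with the finch and the spider.
2. Keeper goes back to the lower station alone.
3. Keeper goes to the upper station with the beetle and the mantis.
4. Keeper goes back to the lower station with the finch and the spider.
5. Keeper goes to the upper station with the cricket and the gecko.
6. Keeper goes back to the lower station alone.
7. Keeper goes to the upper station with the finch and the spider.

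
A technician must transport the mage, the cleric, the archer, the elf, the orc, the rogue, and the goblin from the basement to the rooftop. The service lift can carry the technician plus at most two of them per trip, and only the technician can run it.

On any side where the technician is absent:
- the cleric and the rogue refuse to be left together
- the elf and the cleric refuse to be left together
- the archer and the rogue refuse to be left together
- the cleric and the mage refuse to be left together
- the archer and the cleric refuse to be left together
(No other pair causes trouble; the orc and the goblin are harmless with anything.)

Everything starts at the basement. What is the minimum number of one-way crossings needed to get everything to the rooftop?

Counting alone: the technician can take at most 2 across per trip to the rooftop, so moving all 7 needs at least 4 loaded trips out, with a return between consecutive ones — at least 7 crossings.
The safety rule pushes this higher. Following every safe sequence of crossings, the most of the 7 that can be at the rooftop as the service lift arrives there on crossings 7, 9 is 5, 6 respectively — never all 7.
So no plan with fewer than 11 crossings exists, and this one achieves 11:
1. Technician goes to the rooftop with the archer and the cleric.
2. Technician goes back to the basement with the cleric.
3. Technician goes to the rooftop with the cleric and the mage.
4. Technician goes back to the basement with the cleric.
5. Technician goes to the rooftop with the cleric and the elf.
6. Technician goes back to the basement with the cleric.
7. Technician goes to the rooftop with the cleric and the orc.
8. Technician goes back to the basement with the cleric.
9. Technician goes to the rooftop with the cleric and the goblin.
10. Technician goes back to the basement with the cleric.
11. Technician goes to the rooftop with the cleric and the rogue.

11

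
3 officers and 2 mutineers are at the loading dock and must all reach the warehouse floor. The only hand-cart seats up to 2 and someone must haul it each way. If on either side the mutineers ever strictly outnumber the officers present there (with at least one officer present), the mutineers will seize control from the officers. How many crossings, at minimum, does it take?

7

Counting alone: each trip to the warehouse floor takes at most 2 across and each return brings at least 1 back, so after t trips out (and t−1 returns) at most 2t − (t−1) of the 5 are across; that first reaches 5 at t = 4, so at least 7 crossings are needed.
The plan below uses exactly 7 crossings, so it is optimal:
1. 2 mutineers → the warehouse floor.  (the loading dock: 3O 0M; the warehouse floor: 0O 2M)
2. 1 mutineer ← the loading dock.  (the loading dock: 3O 1M; the warehouse floor: 0O 1M)
3. 2 officers → the warehouse floor.  (the loading dock: 1O 1M; the warehouse floor: 2O 1M)
4. 1 officer ← the loading dock.  (the loading dock: 2O 1M; the warehouse floor: 1O 1M)
5. 1 officer and 1 mutineer → the warehouse floor.  (the loading dock: 1O 0M; the warehouse floor: 2O 2M)
6. 1 mutineer ← the loading dock.  (the loading dock: 1O 1M; the warehouse floor: 2O 1M)
7. 1 officer and 1 mutineer → the warehouse floor.  (the loading dock: 0O 0M; the warehouse floor: 3O 2M)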